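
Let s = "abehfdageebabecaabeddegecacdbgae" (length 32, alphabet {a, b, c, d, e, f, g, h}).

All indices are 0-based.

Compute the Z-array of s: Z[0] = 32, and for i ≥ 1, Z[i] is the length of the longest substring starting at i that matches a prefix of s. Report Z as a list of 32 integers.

Z[0]=32
i=1: i≥r, start 0; Z[1]=0
i=2: i≥r, start 0; Z[2]=0
i=3: i≥r, start 0; Z[3]=0
i=4: i≥r, start 0; Z[4]=0
i=5: i≥r, start 0; Z[5]=0
i=6: i≥r, start 0; Z[6]=1 grow→box=[6,7)
i=7: i≥r, start 0; Z[7]=0
i=8: i≥r, start 0; Z[8]=0
i=9: i≥r, start 0; Z[9]=0
i=10: i≥r, start 0; Z[10]=0
i=11: i≥r, start 0; Z[11]=3 grow→box=[11,14)
i=12: min(r-i=2, Z[1]=0)=0; Z[12]=0
i=13: min(r-i=1, Z[2]=0)=0; Z[13]=0
i=14: i≥r, start 0; Z[14]=0
i=15: i≥r, start 0; Z[15]=1 grow→box=[15,16)
i=16: i≥r, start 0; Z[16]=3 grow→box=[16,19)
i=17: min(r-i=2, Z[1]=0)=0; Z[17]=0
i=18: min(r-i=1, Z[2]=0)=0; Z[18]=0
i=19: i≥r, start 0; Z[19]=0
i=20: i≥r, start 0; Z[20]=0
i=21: i≥r, start 0; Z[21]=0
i=22: i≥r, start 0; Z[22]=0
i=23: i≥r, start 0; Z[23]=0
i=24: i≥r, start 0; Z[24]=0
i=25: i≥r, start 0; Z[25]=1 grow→box=[25,26)
i=26: i≥r, start 0; Z[26]=0
i=27: i≥r, start 0; Z[27]=0
i=28: i≥r, start 0; Z[28]=0
i=29: i≥r, start 0; Z[29]=0
i=30: i≥r, start 0; Z[30]=1 grow→box=[30,31)
i=31: i≥r, start 0; Z[31]=0

[32, 0, 0, 0, 0, 0, 1, 0, 0, 0, 0, 3, 0, 0, 0, 1, 3, 0, 0, 0, 0, 0, 0, 0, 0, 1, 0, 0, 0, 0, 1, 0]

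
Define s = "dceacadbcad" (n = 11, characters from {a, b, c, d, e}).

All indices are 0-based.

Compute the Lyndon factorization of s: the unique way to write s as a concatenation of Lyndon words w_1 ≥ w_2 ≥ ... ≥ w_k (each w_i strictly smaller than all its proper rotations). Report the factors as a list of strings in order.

emit factor 1: 'd' (i=0, period=1)
emit factor 2: 'ce' (i=1, period=2)
emit factor 3: 'acadbcad' (i=3, period=8)

["d", "ce", "acadbcad"]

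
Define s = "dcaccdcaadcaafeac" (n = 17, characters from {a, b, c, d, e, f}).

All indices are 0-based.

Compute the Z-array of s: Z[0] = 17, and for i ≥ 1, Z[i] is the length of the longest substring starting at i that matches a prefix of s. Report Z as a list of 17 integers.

[17, 0, 0, 0, 0, 3, 0, 0, 0, 3, 0, 0, 0, 0, 0, 0, 0]

Z[0]=17
i=1: fresh scan; Z[1]=0
i=2: fresh scan; Z[2]=0
i=3: fresh scan; Z[3]=0
i=4: fresh scan; Z[4]=0
i=5: fresh scan; Z[5]=3 grow→box=[5,8)
i=6: min(r-i=2, Z[1]=0)=0; Z[6]=0
i=7: min(r-i=1, Z[2]=0)=0; Z[7]=0
i=8: fresh scan; Z[8]=0
i=9: fresh scan; Z[9]=3 grow→box=[9,12)
i=10: min(r-i=2, Z[1]=0)=0; Z[10]=0
i=11: min(r-i=1, Z[2]=0)=0; Z[11]=0
i=12: fresh scan; Z[12]=0
i=13: fresh scan; Z[13]=0
i=14: fresh scan; Z[14]=0
i=15: fresh scan; Z[15]=0
i=16: fresh scan; Z[16]=0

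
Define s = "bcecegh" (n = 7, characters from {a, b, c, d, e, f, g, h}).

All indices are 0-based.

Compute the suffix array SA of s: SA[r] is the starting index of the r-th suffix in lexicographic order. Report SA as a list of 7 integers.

rank→(start, suffix):
  0 → (0, 'bcecegh')
  1 → (1, 'cecegh')
  2 → (3, 'cegh')
  3 → (2, 'ecegh')
  4 → (4, 'egh')
  5 → (5, 'gh')
  6 → (6, 'h')

[0, 1, 3, 2, 4, 5, 6]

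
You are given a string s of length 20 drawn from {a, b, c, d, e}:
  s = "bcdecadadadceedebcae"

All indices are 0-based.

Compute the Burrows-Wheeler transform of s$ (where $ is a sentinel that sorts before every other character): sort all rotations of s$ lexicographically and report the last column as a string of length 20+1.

ecddce$ebbdaaaecaddec

rank  rotation               last
    0  $bcdecadadadceedebcae  e
    1  adadadceedebcae$bcdec  c
    2  adadceedebcae$bcdecad  d
    3  adceedebcae$bcdecadad  d
    4  ae$bcdecadadadceedebc  c
    5  bcae$bcdecadadadceede  e
    6  bcdecadadadceedebcae$  $
    7  cadadadceedebcae$bcde  e
    8  cae$bcdecadadadceedeb  b
    9  cdecadadadceedebcae$b  b
   10  ceedebcae$bcdecadadad  d
   11  dadadceedebcae$bcdeca  a
   12  dadceedebcae$bcdecada  a
   13  dceedebcae$bcdecadada  a
   14  debcae$bcdecadadadcee  e
   15  decadadadceedebcae$bc  c
   16  e$bcdecadadadceedebca  a
   17  ebcae$bcdecadadadceed  d
   18  ecadadadceedebcae$bcd  d
   19  edebcae$bcdecadadadce  e
   20  eedebcae$bcdecadadadc  c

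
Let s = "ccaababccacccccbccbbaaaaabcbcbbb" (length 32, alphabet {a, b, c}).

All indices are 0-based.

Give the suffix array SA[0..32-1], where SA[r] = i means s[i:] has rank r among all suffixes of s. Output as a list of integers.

[20, 21, 22, 2, 23, 3, 24, 5, 9, 31, 19, 4, 30, 18, 29, 27, 25, 6, 15, 1, 8, 17, 28, 26, 14, 0, 7, 16, 13, 12, 11, 10]

rank→(start, suffix):
  0 → (20, 'aaaaabcbcbbb')
  1 → (21, 'aaaabcbcbbb')
  2 → (22, 'aaabcbcbbb')
  3 → (2, 'aababccacccccbccbbaaaaabcbcbbb')
  4 → (23, 'aabcbcbbb')
  5 → (3, 'ababccacccccbccbbaaaaabcbcbbb')
  6 → (24, 'abcbcbbb')
  7 → (5, 'abccacccccbccbbaaaaabcbcbbb')
  8 → (9, 'acccccbccbbaaaaabcbcbbb')
  9 → (31, 'b')
  10 → (19, 'baaaaabcbcbbb')
  11 → (4, 'babccacccccbccbbaaaaabcbcbbb')
  12 → (30, 'bb')
  13 → (18, 'bbaaaaabcbcbbb')
  14 → (29, 'bbb')
  15 → (27, 'bcbbb')
  16 → (25, 'bcbcbbb')
  17 → (6, 'bccacccccbccbbaaaaabcbcbbb')
  18 → (15, 'bccbbaaaaabcbcbbb')
  19 → (1, 'caababccacccccbccbbaaaaabcbcbbb')
  20 → (8, 'cacccccbccbbaaaaabcbcbbb')
  21 → (17, 'cbbaaaaabcbcbbb')
  22 → (28, 'cbbb')
  23 → (26, 'cbcbbb')
  24 → (14, 'cbccbbaaaaabcbcbbb')
  25 → (0, 'ccaababccacccccbccbbaaaaabcbcbbb')
  26 → (7, 'ccacccccbccbbaaaaabcbcbbb')
  27 → (16, 'ccbbaaaaabcbcbbb')
  28 → (13, 'ccbccbbaaaaabcbcbbb')
  29 → (12, 'cccbccbbaaaaabcbcbbb')
  30 → (11, 'ccccbccbbaaaaabcbcbbb')
  31 → (10, 'cccccbccbbaaaaabcbcbbb')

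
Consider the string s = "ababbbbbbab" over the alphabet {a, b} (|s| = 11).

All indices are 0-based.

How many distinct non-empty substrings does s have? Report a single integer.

43

sorted suffixes:
  #0 SA[0]=9  'ab'
  #1 SA[1]=0  'ababbbbbbab'
  #2 SA[2]=2  'abbbbbbab'
  #3 SA[3]=10  'b'
  #4 SA[4]=8  'bab'
  #5 SA[5]=1  'babbbbbbab'
  #6 SA[6]=7  'bbab'
  #7 SA[7]=6  'bbbab'
  #8 SA[8]=5  'bbbbab'
  #9 SA[9]=4  'bbbbbab'
  #10 SA[10]=3  'bbbbbbab'

SA = [9, 0, 2, 10, 8, 1, 7, 6, 5, 4, 3]
[i] adj suffixes → lcp
  [1] 9/0 → 2 ('ab')
  [2] 0/2 → 2 ('ab')
  [3] 2/10 → 0 ('')
  [4] 10/8 → 1 ('b')
  [5] 8/1 → 3 ('bab')
  [6] 1/7 → 1 ('b')
  [7] 7/6 → 2 ('bb')
  [8] 6/5 → 3 ('bbb')
  [9] 5/4 → 4 ('bbbb')
  [10] 4/3 → 5 ('bbbbb')

n(n+1)/2 = 11·12/2 = 66
Σ LCP = 0 + 2 + 2 + 0 + 1 + 3 + 1 + 2 + 3 + 4 + 5 = 23
distinct = 66 − 23 = 43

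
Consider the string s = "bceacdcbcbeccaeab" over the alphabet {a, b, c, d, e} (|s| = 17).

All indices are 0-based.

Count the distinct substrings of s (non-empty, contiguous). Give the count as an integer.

138

sorted suffixes:
  #0 SA[0]=15  'ab'
  #1 SA[1]=3  'acdcbcbeccaeab'
  #2 SA[2]=13  'aeab'
  #3 SA[3]=16  'b'
  #4 SA[4]=7  'bcbeccaeab'
  #5 SA[5]=0  'bceacdcbcbeccaeab'
  #6 SA[6]=9  'beccaeab'
  #7 SA[7]=12  'caeab'
  #8 SA[8]=6  'cbcbeccaeab'
  #9 SA[9]=8  'cbeccaeab'
  #10 SA[10]=11  'ccaeab'
  #11 SA[11]=4  'cdcbcbeccaeab'
  #12 SA[12]=1  'ceacdcbcbeccaeab'
  #13 SA[13]=5  'dcbcbeccaeab'
  #14 SA[14]=14  'eab'
  #15 SA[15]=2  'eacdcbcbeccaeab'
  #16 SA[16]=10  'eccaeab'

SA = [15, 3, 13, 16, 7, 0, 9, 12, 6, 8, 11, 4, 1, 5, 14, 2, 10]
[i] adj suffixes → lcp
  [1] 15/3 → 1 ('a')
  [2] 3/13 → 1 ('a')
  [3] 13/16 → 0 ('')
  [4] 16/7 → 1 ('b')
  [5] 7/0 → 2 ('bc')
  [6] 0/9 → 1 ('b')
  [7] 9/12 → 0 ('')
  [8] 12/6 → 1 ('c')
  [9] 6/8 → 2 ('cb')
  [10] 8/11 → 1 ('c')
  [11] 11/4 → 1 ('c')
  [12] 4/1 → 1 ('c')
  [13] 1/5 → 0 ('')
  [14] 5/14 → 0 ('')
  [15] 14/2 → 2 ('ea')
  [16] 2/10 → 1 ('e')

n(n+1)/2 = 17·18/2 = 153
Σ LCP = 0 + 1 + 1 + 0 + 1 + 2 + 1 + 0 + 1 + 2 + 1 + 1 + 1 + 0 + 0 + 2 + 1 = 15
distinct = 153 − 15 = 138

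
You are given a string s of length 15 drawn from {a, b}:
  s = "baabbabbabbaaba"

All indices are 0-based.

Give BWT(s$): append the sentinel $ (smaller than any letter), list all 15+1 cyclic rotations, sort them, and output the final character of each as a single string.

abbbabbaab$bbaaa

rank  rotation          last
    0  $baabbabbabbaaba  a
    1  a$baabbabbabbaab  b
    2  aaba$baabbabbabb  b
    3  aabbabbabbaaba$b  b
    4  aba$baabbabbabba  a
    5  abbaaba$baabbabb  b
    6  abbabbaaba$baabb  b
    7  abbabbabbaaba$ba  a
    8  ba$baabbabbabbaa  a
    9  baaba$baabbabbab  b
   10  baabbabbabbaaba$  $
   11  babbaaba$baabbab  b
   12  babbabbaaba$baab  b
   13  bbaaba$baabbabba  a
   14  bbabbaaba$baabba  a
   15  bbabbabbaaba$baa  a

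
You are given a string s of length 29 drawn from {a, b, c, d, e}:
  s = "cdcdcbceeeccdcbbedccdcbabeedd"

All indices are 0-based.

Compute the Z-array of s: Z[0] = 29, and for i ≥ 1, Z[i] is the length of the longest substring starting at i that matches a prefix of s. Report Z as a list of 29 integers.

Z[0]=29
i=1: outside box; Z[1]=0
i=2: outside box; Z[2]=3 grow→box=[2,5)
i=3: min(r-i=2, Z[1]=0)=0; Z[3]=0
i=4: min(r-i=1, Z[2]=3)=1; Z[4]=1
i=5: outside box; Z[5]=0
i=6: outside box; Z[6]=1 grow→box=[6,7)
i=7: outside box; Z[7]=0
i=8: outside box; Z[8]=0
i=9: outside box; Z[9]=0
i=10: outside box; Z[10]=1 grow→box=[10,11)
i=11: outside box; Z[11]=3 grow→box=[11,14)
i=12: min(r-i=2, Z[1]=0)=0; Z[12]=0
i=13: min(r-i=1, Z[2]=3)=1; Z[13]=1
i=14: outside box; Z[14]=0
i=15: outside box; Z[15]=0
i=16: outside box; Z[16]=0
i=17: outside box; Z[17]=0
i=18: outside box; Z[18]=1 grow→box=[18,19)
i=19: outside box; Z[19]=3 grow→box=[19,22)
i=20: min(r-i=2, Z[1]=0)=0; Z[20]=0
i=21: min(r-i=1, Z[2]=3)=1; Z[21]=1
i=22: outside box; Z[22]=0
i=23: outside box; Z[23]=0
i=24: outside box; Z[24]=0
i=25: outside box; Z[25]=0
i=26: outside box; Z[26]=0
i=27: outside box; Z[27]=0
i=28: outside box; Z[28]=0

[29, 0, 3, 0, 1, 0, 1, 0, 0, 0, 1, 3, 0, 1, 0, 0, 0, 0, 1, 3, 0, 1, 0, 0, 0, 0, 0, 0, 0]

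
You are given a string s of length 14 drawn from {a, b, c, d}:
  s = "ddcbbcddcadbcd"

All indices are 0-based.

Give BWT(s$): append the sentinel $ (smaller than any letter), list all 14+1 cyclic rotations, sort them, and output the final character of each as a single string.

rank  rotation         last
    0  $ddcbbcddcadbcd  d
    1  adbcd$ddcbbcddc  c
    2  bbcddcadbcd$ddc  c
    3  bcd$ddcbbcddcad  d
    4  bcddcadbcd$ddcb  b
    5  cadbcd$ddcbbcdd  d
    6  cbbcddcadbcd$dd  d
    7  cd$ddcbbcddcadb  b
    8  cddcadbcd$ddcbb  b
    9  d$ddcbbcddcadbc  c
   10  dbcd$ddcbbcddca  a
   11  dcadbcd$ddcbbcd  d
   12  dcbbcddcadbcd$d  d
   13  ddcadbcd$ddcbbc  c
   14  ddcbbcddcadbcd$  $

dccdbddbbcaddc$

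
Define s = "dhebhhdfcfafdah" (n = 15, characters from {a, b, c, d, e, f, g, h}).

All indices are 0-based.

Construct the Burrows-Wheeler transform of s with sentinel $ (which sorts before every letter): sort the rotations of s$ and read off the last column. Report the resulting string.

rank  rotation          last
    0  $dhebhhdfcfafdah  h
    1  afdah$dhebhhdfcf  f
    2  ah$dhebhhdfcfafd  d
    3  bhhdfcfafdah$dhe  e
    4  cfafdah$dhebhhdf  f
    5  dah$dhebhhdfcfaf  f
    6  dfcfafdah$dhebhh  h
    7  dhebhhdfcfafdah$  $
    8  ebhhdfcfafdah$dh  h
    9  fafdah$dhebhhdfc  c
   10  fcfafdah$dhebhhd  d
   11  fdah$dhebhhdfcfa  a
   12  h$dhebhhdfcfafda  a
   13  hdfcfafdah$dhebh  h
   14  hebhhdfcfafdah$d  d
   15  hhdfcfafdah$dheb  b

hfdeffh$hcdaahdb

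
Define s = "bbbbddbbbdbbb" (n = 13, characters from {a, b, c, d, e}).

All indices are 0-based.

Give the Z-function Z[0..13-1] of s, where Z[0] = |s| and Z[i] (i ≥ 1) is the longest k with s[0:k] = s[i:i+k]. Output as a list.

[13, 3, 2, 1, 0, 0, 3, 2, 1, 0, 3, 2, 1]

Z[0]=13
i=1: outside box; Z[1]=3 grow→box=[1,4)
i=2: min(r-i=2, Z[1]=3)=2; Z[2]=2
i=3: min(r-i=1, Z[2]=2)=1; Z[3]=1
i=4: outside box; Z[4]=0
i=5: outside box; Z[5]=0
i=6: outside box; Z[6]=3 grow→box=[6,9)
i=7: min(r-i=2, Z[1]=3)=2; Z[7]=2
i=8: min(r-i=1, Z[2]=2)=1; Z[8]=1
i=9: outside box; Z[9]=0
i=10: outside box; Z[10]=3 grow→box=[10,13)
i=11: min(r-i=2, Z[1]=3)=2; Z[11]=2
i=12: min(r-i=1, Z[2]=2)=1; Z[12]=1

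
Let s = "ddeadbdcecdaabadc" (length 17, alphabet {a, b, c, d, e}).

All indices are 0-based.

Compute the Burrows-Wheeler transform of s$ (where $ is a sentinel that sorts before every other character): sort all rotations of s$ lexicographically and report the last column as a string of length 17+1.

rank  rotation            last
    0  $ddeadbdcecdaabadc  c
    1  aabadc$ddeadbdcecd  d
    2  abadc$ddeadbdcecda  a
    3  adbdcecdaabadc$dde  e
    4  adc$ddeadbdcecdaab  b
    5  badc$ddeadbdcecdaa  a
    6  bdcecdaabadc$ddead  d
    7  c$ddeadbdcecdaabad  d
    8  cdaabadc$ddeadbdce  e
    9  cecdaabadc$ddeadbd  d
   10  daabadc$ddeadbdcec  c
   11  dbdcecdaabadc$ddea  a
   12  dc$ddeadbdcecdaaba  a
   13  dcecdaabadc$ddeadb  b
   14  ddeadbdcecdaabadc$  $
   15  deadbdcecdaabadc$d  d
   16  eadbdcecdaabadc$dd  d
   17  ecdaabadc$ddeadbdc  c

cdaebaddedcaab$ddc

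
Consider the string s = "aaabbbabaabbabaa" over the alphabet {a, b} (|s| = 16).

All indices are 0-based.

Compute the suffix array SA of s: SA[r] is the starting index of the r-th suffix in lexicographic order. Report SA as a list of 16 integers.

[15, 14, 0, 8, 1, 12, 6, 9, 2, 13, 7, 11, 5, 10, 4, 3]

rank→(start, suffix):
  0 → (15, 'a')
  1 → (14, 'aa')
  2 → (0, 'aaabbbabaabbabaa')
  3 → (8, 'aabbabaa')
  4 → (1, 'aabbbabaabbabaa')
  5 → (12, 'abaa')
  6 → (6, 'abaabbabaa')
  7 → (9, 'abbabaa')
  8 → (2, 'abbbabaabbabaa')
  9 → (13, 'baa')
  10 → (7, 'baabbabaa')
  11 → (11, 'babaa')
  12 → (5, 'babaabbabaa')
  13 → (10, 'bbabaa')
  14 → (4, 'bbabaabbabaa')
  15 → (3, 'bbbabaabbabaa')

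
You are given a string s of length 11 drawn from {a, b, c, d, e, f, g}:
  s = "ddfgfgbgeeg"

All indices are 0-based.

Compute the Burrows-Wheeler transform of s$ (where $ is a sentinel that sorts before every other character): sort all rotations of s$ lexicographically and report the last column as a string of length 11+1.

rank  rotation      last
    0  $ddfgfgbgeeg  g
    1  bgeeg$ddfgfg  g
    2  ddfgfgbgeeg$  $
    3  dfgfgbgeeg$d  d
    4  eeg$ddfgfgbg  g
    5  eg$ddfgfgbge  e
    6  fgbgeeg$ddfg  g
    7  fgfgbgeeg$dd  d
    8  g$ddfgfgbgee  e
    9  gbgeeg$ddfgf  f
   10  geeg$ddfgfgb  b
   11  gfgbgeeg$ddf  f

gg$dgegdefbf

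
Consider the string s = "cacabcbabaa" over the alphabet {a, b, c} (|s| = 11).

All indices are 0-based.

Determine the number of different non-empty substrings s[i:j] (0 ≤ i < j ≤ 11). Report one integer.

rank | idx | suffix
   0 |  10 | a
   1 |   9 | aa
   2 |   7 | abaa
   3 |   3 | abcbabaa
   4 |   1 | acabcbabaa
   5 |   8 | baa
   6 |   6 | babaa
   7 |   4 | bcbabaa
   8 |   2 | cabcbabaa
   9 |   0 | cacabcbabaa
  10 |   5 | cbabaa

SA = [10, 9, 7, 3, 1, 8, 6, 4, 2, 0, 5]
[i] adj suffixes → lcp
  [1] 10/9 → 1 ('a')
  [2] 9/7 → 1 ('a')
  [3] 7/3 → 2 ('ab')
  [4] 3/1 → 1 ('a')
  [5] 1/8 → 0 ('')
  [6] 8/6 → 2 ('ba')
  [7] 6/4 → 1 ('b')
  [8] 4/2 → 0 ('')
  [9] 2/0 → 2 ('ca')
  [10] 0/5 → 1 ('c')

n(n+1)/2 = 11·12/2 = 66
Σ LCP = 0 + 1 + 1 + 2 + 1 + 0 + 2 + 1 + 0 + 2 + 1 = 11
distinct = 66 − 11 = 55

55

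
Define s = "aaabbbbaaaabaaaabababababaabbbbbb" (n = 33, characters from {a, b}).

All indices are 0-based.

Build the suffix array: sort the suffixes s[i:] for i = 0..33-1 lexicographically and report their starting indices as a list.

[7, 12, 8, 13, 0, 9, 14, 1, 25, 10, 23, 21, 19, 17, 15, 2, 26, 32, 6, 11, 24, 22, 20, 18, 16, 31, 5, 30, 4, 29, 3, 28, 27]

rank→(start, suffix):
  0 → (7, 'aaaabaaaabababababaabbbbbb')
  1 → (12, 'aaaabababababaabbbbbb')
  2 → (8, 'aaabaaaabababababaabbbbbb')
  3 → (13, 'aaabababababaabbbbbb')
  4 → (0, 'aaabbbbaaaabaaaabababababaabbbbbb')
  5 → (9, 'aabaaaabababababaabbbbbb')
  6 → (14, 'aabababababaabbbbbb')
  7 → (1, 'aabbbbaaaabaaaabababababaabbbbbb')
  8 → (25, 'aabbbbbb')
  9 → (10, 'abaaaabababababaabbbbbb')
  10 → (23, 'abaabbbbbb')
  11 → (21, 'ababaabbbbbb')
  12 → (19, 'abababaabbbbbb')
  13 → (17, 'ababababaabbbbbb')
  14 → (15, 'abababababaabbbbbb')
  15 → (2, 'abbbbaaaabaaaabababababaabbbbbb')
  16 → (26, 'abbbbbb')
  17 → (32, 'b')
  18 → (6, 'baaaabaaaabababababaabbbbbb')
  19 → (11, 'baaaabababababaabbbbbb')
  20 → (24, 'baabbbbbb')
  21 → (22, 'babaabbbbbb')
  22 → (20, 'bababaabbbbbb')
  23 → (18, 'babababaabbbbbb')
  24 → (16, 'bababababaabbbbbb')
  25 → (31, 'bb')
  26 → (5, 'bbaaaabaaaabababababaabbbbbb')
  27 → (30, 'bbb')
  28 → (4, 'bbbaaaabaaaabababababaabbbbbb')
  29 → (29, 'bbbb')
  30 → (3, 'bbbbaaaabaaaabababababaabbbbbb')
  31 → (28, 'bbbbb')
  32 → (27, 'bbbbbb')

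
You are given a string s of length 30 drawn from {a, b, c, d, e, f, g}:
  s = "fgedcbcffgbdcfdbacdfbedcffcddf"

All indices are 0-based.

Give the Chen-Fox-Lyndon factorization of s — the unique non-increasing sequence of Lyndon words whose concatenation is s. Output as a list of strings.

emit factor 1: 'fg' (i=0, period=2)
emit factor 2: 'e' (i=2, period=1)
emit factor 3: 'd' (i=3, period=1)
emit factor 4: 'c' (i=4, period=1)
emit factor 5: 'bcffgbdcfd' (i=5, period=10)
emit factor 6: 'b' (i=15, period=1)
emit factor 7: 'acdfbedcffcddf' (i=16, period=14)

["fg", "e", "d", "c", "bcffgbdcfd", "b", "acdfbedcffcddf"]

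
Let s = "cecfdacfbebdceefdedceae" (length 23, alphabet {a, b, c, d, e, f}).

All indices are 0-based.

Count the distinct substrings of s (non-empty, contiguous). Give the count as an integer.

sorted suffixes:
  #0 SA[0]=5  'acfbebdceefdedceae'
  #1 SA[1]=21  'ae'
  #2 SA[2]=10  'bdceefdedceae'
  #3 SA[3]=8  'bebdceefdedceae'
  #4 SA[4]=19  'ceae'
  #5 SA[5]=0  'cecfdacfbebdceefdedceae'
  #6 SA[6]=12  'ceefdedceae'
  #7 SA[7]=6  'cfbebdceefdedceae'
  #8 SA[8]=2  'cfdacfbebdceefdedceae'
  #9 SA[9]=4  'dacfbebdceefdedceae'
  #10 SA[10]=18  'dceae'
  #11 SA[11]=11  'dceefdedceae'
  #12 SA[12]=16  'dedceae'
  #13 SA[13]=22  'e'
  #14 SA[14]=20  'eae'
  #15 SA[15]=9  'ebdceefdedceae'
  #16 SA[16]=1  'ecfdacfbebdceefdedceae'
  #17 SA[17]=17  'edceae'
  #18 SA[18]=13  'eefdedceae'
  #19 SA[19]=14  'efdedceae'
  #20 SA[20]=7  'fbebdceefdedceae'
  #21 SA[21]=3  'fdacfbebdceefdedceae'
  #22 SA[22]=15  'fdedceae'

SA = [5, 21, 10, 8, 19, 0, 12, 6, 2, 4, 18, 11, 16, 22, 20, 9, 1, 17, 13, 14, 7, 3, 15]
i: (SA[i-1],SA[i]) lcp shared
  1: (5,21) 1 'a'
  2: (21,10) 0 ''
  3: (10,8) 1 'b'
  4: (8,19) 0 ''
  5: (19,0) 2 'ce'
  6: (0,12) 2 'ce'
  7: (12,6) 1 'c'
  8: (6,2) 2 'cf'
  9: (2,4) 0 ''
  10: (4,18) 1 'd'
  11: (18,11) 3 'dce'
  12: (11,16) 1 'd'
  13: (16,22) 0 ''
  14: (22,20) 1 'e'
  15: (20,9) 1 'e'
  16: (9,1) 1 'e'
  17: (1,17) 1 'e'
  18: (17,13) 1 'e'
  19: (13,14) 1 'e'
  20: (14,7) 0 ''
  21: (7,3) 1 'f'
  22: (3,15) 2 'fd'

n(n+1)/2 = 23·24/2 = 276
Σ LCP = 0 + 1 + 0 + 1 + 0 + 2 + 2 + 1 + 2 + 0 + 1 + 3 + 1 + 0 + 1 + 1 + 1 + 1 + 1 + 1 + 0 + 1 + 2 = 23
distinct = 276 − 23 = 253

253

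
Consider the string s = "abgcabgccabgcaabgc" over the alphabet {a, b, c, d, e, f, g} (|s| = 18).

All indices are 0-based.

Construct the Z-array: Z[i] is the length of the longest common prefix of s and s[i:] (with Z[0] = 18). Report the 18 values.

[18, 0, 0, 0, 4, 0, 0, 0, 0, 5, 0, 0, 0, 1, 4, 0, 0, 0]

Z[0]=18
i=1: outside box; Z[1]=0
i=2: outside box; Z[2]=0
i=3: outside box; Z[3]=0
i=4: outside box; Z[4]=4 scan→box=[4,8)
i=5: min(r-i=3, Z[1]=0)=0; Z[5]=0
i=6: min(r-i=2, Z[2]=0)=0; Z[6]=0
i=7: min(r-i=1, Z[3]=0)=0; Z[7]=0
i=8: outside box; Z[8]=0
i=9: outside box; Z[9]=5 scan→box=[9,14)
i=10: min(r-i=4, Z[1]=0)=0; Z[10]=0
i=11: min(r-i=3, Z[2]=0)=0; Z[11]=0
i=12: min(r-i=2, Z[3]=0)=0; Z[12]=0
i=13: min(r-i=1, Z[4]=4)=1; Z[13]=1
i=14: outside box; Z[14]=4 scan→box=[14,18)
i=15: min(r-i=3, Z[1]=0)=0; Z[15]=0
i=16: min(r-i=2, Z[2]=0)=0; Z[16]=0
i=17: min(r-i=1, Z[3]=0)=0; Z[17]=0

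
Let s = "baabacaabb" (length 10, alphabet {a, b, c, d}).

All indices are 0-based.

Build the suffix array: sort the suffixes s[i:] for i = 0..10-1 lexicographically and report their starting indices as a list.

sorted suffixes:
  #0 SA[0]=1  'aabacaabb'
  #1 SA[1]=6  'aabb'
  #2 SA[2]=2  'abacaabb'
  #3 SA[3]=7  'abb'
  #4 SA[4]=4  'acaabb'
  #5 SA[5]=9  'b'
  #6 SA[6]=0  'baabacaabb'
  #7 SA[7]=3  'bacaabb'
  #8 SA[8]=8  'bb'
  #9 SA[9]=5  'caabb'

[1, 6, 2, 7, 4, 9, 0, 3, 8, 5]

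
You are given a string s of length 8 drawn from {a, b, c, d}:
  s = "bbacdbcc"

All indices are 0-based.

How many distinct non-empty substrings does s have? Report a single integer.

sorted suffixes:
  #0 SA[0]=2  'acdbcc'
  #1 SA[1]=1  'bacdbcc'
  #2 SA[2]=0  'bbacdbcc'
  #3 SA[3]=5  'bcc'
  #4 SA[4]=7  'c'
  #5 SA[5]=6  'cc'
  #6 SA[6]=3  'cdbcc'
  #7 SA[7]=4  'dbcc'

SA = [2, 1, 0, 5, 7, 6, 3, 4]
[i] adj suffixes → lcp
  [1] 2/1 → 0 ('')
  [2] 1/0 → 1 ('b')
  [3] 0/5 → 1 ('b')
  [4] 5/7 → 0 ('')
  [5] 7/6 → 1 ('c')
  [6] 6/3 → 1 ('c')
  [7] 3/4 → 0 ('')

n(n+1)/2 = 8·9/2 = 36
Σ LCP = 0 + 0 + 1 + 1 + 0 + 1 + 1 + 0 = 4
distinct = 36 − 4 = 32

32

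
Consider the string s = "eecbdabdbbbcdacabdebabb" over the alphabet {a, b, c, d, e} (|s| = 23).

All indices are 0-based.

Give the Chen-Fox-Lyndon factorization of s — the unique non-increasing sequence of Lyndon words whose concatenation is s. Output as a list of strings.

emit factor 1: 'e' (i=0, period=1)
emit factor 2: 'e' (i=1, period=1)
emit factor 3: 'c' (i=2, period=1)
emit factor 4: 'bd' (i=3, period=2)
emit factor 5: 'abdbbbcdacabdeb' (i=5, period=15)
emit factor 6: 'abb' (i=20, period=3)

["e", "e", "c", "bd", "abdbbbcdacabdeb", "abb"]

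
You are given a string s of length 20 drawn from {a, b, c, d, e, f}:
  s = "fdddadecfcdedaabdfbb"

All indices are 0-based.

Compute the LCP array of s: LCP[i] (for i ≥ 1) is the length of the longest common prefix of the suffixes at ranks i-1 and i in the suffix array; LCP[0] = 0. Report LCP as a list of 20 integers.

[0, 1, 1, 0, 1, 1, 0, 1, 0, 2, 1, 2, 1, 2, 1, 0, 1, 0, 1, 1]

rank→(start, suffix):
  0 → (13, 'aabdfbb')
  1 → (14, 'abdfbb')
  2 → (4, 'adecfcdedaabdfbb')
  3 → (19, 'b')
  4 → (18, 'bb')
  5 → (15, 'bdfbb')
  6 → (9, 'cdedaabdfbb')
  7 → (7, 'cfcdedaabdfbb')
  8 → (12, 'daabdfbb')
  9 → (3, 'dadecfcdedaabdfbb')
  10 → (2, 'ddadecfcdedaabdfbb')
  11 → (1, 'dddadecfcdedaabdfbb')
  12 → (5, 'decfcdedaabdfbb')
  13 → (10, 'dedaabdfbb')
  14 → (16, 'dfbb')
  15 → (6, 'ecfcdedaabdfbb')
  16 → (11, 'edaabdfbb')
  17 → (17, 'fbb')
  18 → (8, 'fcdedaabdfbb')
  19 → (0, 'fdddadecfcdedaabdfbb')

SA = [13, 14, 4, 19, 18, 15, 9, 7, 12, 3, 2, 1, 5, 10, 16, 6, 11, 17, 8, 0]
rank  pair      lcp
   1  s[13:],s[14:]  1  'a'
   2  s[14:],s[4:]  1  'a'
   3  s[4:],s[19:]  0  ''
   4  s[19:],s[18:]  1  'b'
   5  s[18:],s[15:]  1  'b'
   6  s[15:],s[9:]  0  ''
   7  s[9:],s[7:]  1  'c'
   8  s[7:],s[12:]  0  ''
   9  s[12:],s[3:]  2  'da'
  10  s[3:],s[2:]  1  'd'
  11  s[2:],s[1:]  2  'dd'
  12  s[1:],s[5:]  1  'd'
  13  s[5:],s[10:]  2  'de'
  14  s[10:],s[16:]  1  'd'
  15  s[16:],s[6:]  0  ''
  16  s[6:],s[11:]  1  'e'
  17  s[11:],s[17:]  0  ''
  18  s[17:],s[8:]  1  'f'
  19  s[8:],s[0:]  1  'f'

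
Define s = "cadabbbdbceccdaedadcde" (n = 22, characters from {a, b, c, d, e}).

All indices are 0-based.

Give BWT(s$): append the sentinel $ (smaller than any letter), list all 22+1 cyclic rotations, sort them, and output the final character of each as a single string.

rank  rotation                 last
    0  $cadabbbdbceccdaedadcde  e
    1  abbbdbceccdaedadcde$cad  d
    2  adabbbdbceccdaedadcde$c  c
    3  adcde$cadabbbdbceccdaed  d
    4  aedadcde$cadabbbdbceccd  d
    5  bbbdbceccdaedadcde$cada  a
    6  bbdbceccdaedadcde$cadab  b
    7  bceccdaedadcde$cadabbbd  d
    8  bdbceccdaedadcde$cadabb  b
    9  cadabbbdbceccdaedadcde$  $
   10  ccdaedadcde$cadabbbdbce  e
   11  cdaedadcde$cadabbbdbcec  c
   12  cde$cadabbbdbceccdaedad  d
   13  ceccdaedadcde$cadabbbdb  b
   14  dabbbdbceccdaedadcde$ca  a
   15  dadcde$cadabbbdbceccdae  e
   16  daedadcde$cadabbbdbcecc  c
   17  dbceccdaedadcde$cadabbb  b
   18  dcde$cadabbbdbceccdaeda  a
   19  de$cadabbbdbceccdaedadc  c
   20  e$cadabbbdbceccdaedadcd  d
   21  eccdaedadcde$cadabbbdbc  c
   22  edadcde$cadabbbdbceccda  a

edcddabdb$ecdbaecbacdca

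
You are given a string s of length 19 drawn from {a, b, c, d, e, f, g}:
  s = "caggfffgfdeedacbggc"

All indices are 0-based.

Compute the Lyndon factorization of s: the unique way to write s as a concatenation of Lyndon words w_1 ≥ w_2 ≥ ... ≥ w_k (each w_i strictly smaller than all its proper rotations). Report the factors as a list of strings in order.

["c", "aggfffgfdeed", "acbggc"]

emit factor 1: 'c' (i=0, period=1)
emit factor 2: 'aggfffgfdeed' (i=1, period=12)
emit factor 3: 'acbggc' (i=13, period=6)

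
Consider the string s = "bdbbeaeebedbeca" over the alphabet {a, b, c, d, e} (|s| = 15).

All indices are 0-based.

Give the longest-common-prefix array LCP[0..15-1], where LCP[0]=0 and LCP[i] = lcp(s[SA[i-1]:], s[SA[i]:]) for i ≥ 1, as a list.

rank→(start, suffix):
  0 → (14, 'a')
  1 → (5, 'aeebedbeca')
  2 → (2, 'bbeaeebedbeca')
  3 → (0, 'bdbbeaeebedbeca')
  4 → (3, 'beaeebedbeca')
  5 → (11, 'beca')
  6 → (8, 'bedbeca')
  7 → (13, 'ca')
  8 → (1, 'dbbeaeebedbeca')
  9 → (10, 'dbeca')
  10 → (4, 'eaeebedbeca')
  11 → (7, 'ebedbeca')
  12 → (12, 'eca')
  13 → (9, 'edbeca')
  14 → (6, 'eebedbeca')

SA = [14, 5, 2, 0, 3, 11, 8, 13, 1, 10, 4, 7, 12, 9, 6]
[i] adj suffixes → lcp
  [1] 14/5 → 1 ('a')
  [2] 5/2 → 0 ('')
  [3] 2/0 → 1 ('b')
  [4] 0/3 → 1 ('b')
  [5] 3/11 → 2 ('be')
  [6] 11/8 → 2 ('be')
  [7] 8/13 → 0 ('')
  [8] 13/1 → 0 ('')
  [9] 1/10 → 2 ('db')
  [10] 10/4 → 0 ('')
  [11] 4/7 → 1 ('e')
  [12] 7/12 → 1 ('e')
  [13] 12/9 → 1 ('e')
  [14] 9/6 → 1 ('e')

[0, 1, 0, 1, 1, 2, 2, 0, 0, 2, 0, 1, 1, 1, 1]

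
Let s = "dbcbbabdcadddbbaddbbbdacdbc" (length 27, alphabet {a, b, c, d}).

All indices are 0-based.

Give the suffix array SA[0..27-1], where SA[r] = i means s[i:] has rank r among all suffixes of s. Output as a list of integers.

[5, 22, 15, 9, 4, 14, 3, 13, 18, 19, 25, 1, 20, 6, 26, 8, 2, 23, 21, 12, 17, 24, 0, 7, 11, 16, 10]

rank→(start, suffix):
  0 → (5, 'abdcadddbbaddbbbdacdbc')
  1 → (22, 'acdbc')
  2 → (15, 'addbbbdacdbc')
  3 → (9, 'adddbbaddbbbdacdbc')
  4 → (4, 'babdcadddbbaddbbbdacdbc')
  5 → (14, 'baddbbbdacdbc')
  6 → (3, 'bbabdcadddbbaddbbbdacdbc')
  7 → (13, 'bbaddbbbdacdbc')
  8 → (18, 'bbbdacdbc')
  9 → (19, 'bbdacdbc')
  10 → (25, 'bc')
  11 → (1, 'bcbbabdcadddbbaddbbbdacdbc')
  12 → (20, 'bdacdbc')
  13 → (6, 'bdcadddbbaddbbbdacdbc')
  14 → (26, 'c')
  15 → (8, 'cadddbbaddbbbdacdbc')
  16 → (2, 'cbbabdcadddbbaddbbbdacdbc')
  17 → (23, 'cdbc')
  18 → (21, 'dacdbc')
  19 → (12, 'dbbaddbbbdacdbc')
  20 → (17, 'dbbbdacdbc')
  21 → (24, 'dbc')
  22 → (0, 'dbcbbabdcadddbbaddbbbdacdbc')
  23 → (7, 'dcadddbbaddbbbdacdbc')
  24 → (11, 'ddbbaddbbbdacdbc')
  25 → (16, 'ddbbbdacdbc')
  26 → (10, 'dddbbaddbbbdacdbc')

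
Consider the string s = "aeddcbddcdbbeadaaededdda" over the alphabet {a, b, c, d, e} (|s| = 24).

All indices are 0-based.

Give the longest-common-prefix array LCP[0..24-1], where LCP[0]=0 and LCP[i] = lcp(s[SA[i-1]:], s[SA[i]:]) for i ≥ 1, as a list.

[0, 1, 1, 1, 3, 0, 1, 1, 0, 1, 0, 2, 1, 1, 2, 1, 2, 3, 2, 1, 0, 1, 3, 2]

rank→(start, suffix):
  0 → (23, 'a')
  1 → (15, 'aaededdda')
  2 → (13, 'adaaededdda')
  3 → (0, 'aeddcbddcdbbeadaaededdda')
  4 → (16, 'aededdda')
  5 → (10, 'bbeadaaededdda')
  6 → (5, 'bddcdbbeadaaededdda')
  7 → (11, 'beadaaededdda')
  8 → (4, 'cbddcdbbeadaaededdda')
  9 → (8, 'cdbbeadaaededdda')
  10 → (22, 'da')
  11 → (14, 'daaededdda')
  12 → (9, 'dbbeadaaededdda')
  13 → (3, 'dcbddcdbbeadaaededdda')
  14 → (7, 'dcdbbeadaaededdda')
  15 → (21, 'dda')
  16 → (2, 'ddcbddcdbbeadaaededdda')
  17 → (6, 'ddcdbbeadaaededdda')
  18 → (20, 'ddda')
  19 → (18, 'deddda')
  20 → (12, 'eadaaededdda')
  21 → (1, 'eddcbddcdbbeadaaededdda')
  22 → (19, 'eddda')
  23 → (17, 'ededdda')

SA = [23, 15, 13, 0, 16, 10, 5, 11, 4, 8, 22, 14, 9, 3, 7, 21, 2, 6, 20, 18, 12, 1, 19, 17]
[i] adj suffixes → lcp
  [1] 23/15 → 1 ('a')
  [2] 15/13 → 1 ('a')
  [3] 13/0 → 1 ('a')
  [4] 0/16 → 3 ('aed')
  [5] 16/10 → 0 ('')
  [6] 10/5 → 1 ('b')
  [7] 5/11 → 1 ('b')
  [8] 11/4 → 0 ('')
  [9] 4/8 → 1 ('c')
  [10] 8/22 → 0 ('')
  [11] 22/14 → 2 ('da')
  [12] 14/9 → 1 ('d')
  [13] 9/3 → 1 ('d')
  [14] 3/7 → 2 ('dc')
  [15] 7/21 → 1 ('d')
  [16] 21/2 → 2 ('dd')
  [17] 2/6 → 3 ('ddc')
  [18] 6/20 → 2 ('dd')
  [19] 20/18 → 1 ('d')
  [20] 18/12 → 0 ('')
  [21] 12/1 → 1 ('e')
  [22] 1/19 → 3 ('edd')
  [23] 19/17 → 2 ('ed')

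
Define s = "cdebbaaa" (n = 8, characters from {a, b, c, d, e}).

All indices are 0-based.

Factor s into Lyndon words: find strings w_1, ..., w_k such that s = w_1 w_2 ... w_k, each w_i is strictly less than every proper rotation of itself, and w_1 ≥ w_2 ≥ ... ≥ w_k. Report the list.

emit factor 1: 'cde' (i=0, period=3)
emit factor 2: 'b' (i=3, period=1)
emit factor 3: 'b' (i=4, period=1)
emit factor 4: 'a' (i=5, period=1)
emit factor 5: 'a' (i=6, period=1)
emit factor 6: 'a' (i=7, period=1)

["cde", "b", "b", "a", "a", "a"]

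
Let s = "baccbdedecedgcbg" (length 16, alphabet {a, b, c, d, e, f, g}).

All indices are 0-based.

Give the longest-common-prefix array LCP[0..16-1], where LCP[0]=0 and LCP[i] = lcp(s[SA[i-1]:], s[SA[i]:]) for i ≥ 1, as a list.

sorted suffixes:
  #0 SA[0]=1  'accbdedecedgcbg'
  #1 SA[1]=0  'baccbdedecedgcbg'
  #2 SA[2]=4  'bdedecedgcbg'
  #3 SA[3]=14  'bg'
  #4 SA[4]=3  'cbdedecedgcbg'
  #5 SA[5]=13  'cbg'
  #6 SA[6]=2  'ccbdedecedgcbg'
  #7 SA[7]=9  'cedgcbg'
  #8 SA[8]=7  'decedgcbg'
  #9 SA[9]=5  'dedecedgcbg'
  #10 SA[10]=11  'dgcbg'
  #11 SA[11]=8  'ecedgcbg'
  #12 SA[12]=6  'edecedgcbg'
  #13 SA[13]=10  'edgcbg'
  #14 SA[14]=15  'g'
  #15 SA[15]=12  'gcbg'

SA = [1, 0, 4, 14, 3, 13, 2, 9, 7, 5, 11, 8, 6, 10, 15, 12]
i: (SA[i-1],SA[i]) lcp shared
  1: (1,0) 0 ''
  2: (0,4) 1 'b'
  3: (4,14) 1 'b'
  4: (14,3) 0 ''
  5: (3,13) 2 'cb'
  6: (13,2) 1 'c'
  7: (2,9) 1 'c'
  8: (9,7) 0 ''
  9: (7,5) 2 'de'
  10: (5,11) 1 'd'
  11: (11,8) 0 ''
  12: (8,6) 1 'e'
  13: (6,10) 2 'ed'
  14: (10,15) 0 ''
  15: (15,12) 1 'g'

[0, 0, 1, 1, 0, 2, 1, 1, 0, 2, 1, 0, 1, 2, 0, 1]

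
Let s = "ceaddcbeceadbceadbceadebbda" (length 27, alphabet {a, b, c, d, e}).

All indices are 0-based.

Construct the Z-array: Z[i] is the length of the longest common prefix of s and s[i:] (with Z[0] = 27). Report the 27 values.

Z[0]=27
i=1: outside box; Z[1]=0
i=2: outside box; Z[2]=0
i=3: outside box; Z[3]=0
i=4: outside box; Z[4]=0
i=5: outside box; Z[5]=1 scan→box=[5,6)
i=6: outside box; Z[6]=0
i=7: outside box; Z[7]=0
i=8: outside box; Z[8]=4 scan→box=[8,12)
i=9: min(r-i=3, Z[1]=0)=0; Z[9]=0
i=10: min(r-i=2, Z[2]=0)=0; Z[10]=0
i=11: min(r-i=1, Z[3]=0)=0; Z[11]=0
i=12: outside box; Z[12]=0
i=13: outside box; Z[13]=4 scan→box=[13,17)
i=14: min(r-i=3, Z[1]=0)=0; Z[14]=0
i=15: min(r-i=2, Z[2]=0)=0; Z[15]=0
i=16: min(r-i=1, Z[3]=0)=0; Z[16]=0
i=17: outside box; Z[17]=0
i=18: outside box; Z[18]=4 scan→box=[18,22)
i=19: min(r-i=3, Z[1]=0)=0; Z[19]=0
i=20: min(r-i=2, Z[2]=0)=0; Z[20]=0
i=21: min(r-i=1, Z[3]=0)=0; Z[21]=0
i=22: outside box; Z[22]=0
i=23: outside box; Z[23]=0
i=24: outside box; Z[24]=0
i=25: outside box; Z[25]=0
i=26: outside box; Z[26]=0

[27, 0, 0, 0, 0, 1, 0, 0, 4, 0, 0, 0, 0, 4, 0, 0, 0, 0, 4, 0, 0, 0, 0, 0, 0, 0, 0]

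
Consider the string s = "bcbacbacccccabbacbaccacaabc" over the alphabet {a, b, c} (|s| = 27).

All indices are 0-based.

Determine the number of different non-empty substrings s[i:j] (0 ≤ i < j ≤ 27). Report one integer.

sorted suffixes:
  #0 SA[0]=23  'aabc'
  #1 SA[1]=12  'abbacbaccacaabc'
  #2 SA[2]=24  'abc'
  #3 SA[3]=21  'acaabc'
  #4 SA[4]=15  'acbaccacaabc'
  #5 SA[5]=3  'acbacccccabbacbaccacaabc'
  #6 SA[6]=18  'accacaabc'
  #7 SA[7]=6  'acccccabbacbaccacaabc'
  #8 SA[8]=14  'bacbaccacaabc'
  #9 SA[9]=2  'bacbacccccabbacbaccacaabc'
  #10 SA[10]=17  'baccacaabc'
  #11 SA[11]=5  'bacccccabbacbaccacaabc'
  #12 SA[12]=13  'bbacbaccacaabc'
  #13 SA[13]=25  'bc'
  #14 SA[14]=0  'bcbacbacccccabbacbaccacaabc'
  #15 SA[15]=26  'c'
  #16 SA[16]=22  'caabc'
  #17 SA[17]=11  'cabbacbaccacaabc'
  #18 SA[18]=20  'cacaabc'
  #19 SA[19]=1  'cbacbacccccabbacbaccacaabc'
  #20 SA[20]=16  'cbaccacaabc'
  #21 SA[21]=4  'cbacccccabbacbaccacaabc'
  #22 SA[22]=10  'ccabbacbaccacaabc'
  #23 SA[23]=19  'ccacaabc'
  #24 SA[24]=9  'cccabbacbaccacaabc'
  #25 SA[25]=8  'ccccabbacbaccacaabc'
  #26 SA[26]=7  'cccccabbacbaccacaabc'

SA = [23, 12, 24, 21, 15, 3, 18, 6, 14, 2, 17, 5, 13, 25, 0, 26, 22, 11, 20, 1, 16, 4, 10, 19, 9, 8, 7]
rank  pair      lcp
   1  s[23:],s[12:]  1  'a'
   2  s[12:],s[24:]  2  'ab'
   3  s[24:],s[21:]  1  'a'
   4  s[21:],s[15:]  2  'ac'
   5  s[15:],s[3:]  6  'acbacc'
   6  s[3:],s[18:]  2  'ac'
   7  s[18:],s[6:]  3  'acc'
   8  s[6:],s[14:]  0  ''
   9  s[14:],s[2:]  7  'bacbacc'
  10  s[2:],s[17:]  3  'bac'
  11  s[17:],s[5:]  4  'bacc'
  12  s[5:],s[13:]  1  'b'
  13  s[13:],s[25:]  1  'b'
  14  s[25:],s[0:]  2  'bc'
  15  s[0:],s[26:]  0  ''
  16  s[26:],s[22:]  1  'c'
  17  s[22:],s[11:]  2  'ca'
  18  s[11:],s[20:]  2  'ca'
  19  s[20:],s[1:]  1  'c'
  20  s[1:],s[16:]  4  'cbac'
  21  s[16:],s[4:]  5  'cbacc'
  22  s[4:],s[10:]  1  'c'
  23  s[10:],s[19:]  3  'cca'
  24  s[19:],s[9:]  2  'cc'
  25  s[9:],s[8:]  3  'ccc'
  26  s[8:],s[7:]  4  'cccc'

n(n+1)/2 = 27·28/2 = 378
Σ LCP = 0 + 1 + 2 + 1 + 2 + 6 + 2 + 3 + 0 + 7 + 3 + 4 + 1 + 1 + 2 + 0 + 1 + 2 + 2 + 1 + 4 + 5 + 1 + 3 + 2 + 3 + 4 = 63
distinct = 378 − 63 = 315

315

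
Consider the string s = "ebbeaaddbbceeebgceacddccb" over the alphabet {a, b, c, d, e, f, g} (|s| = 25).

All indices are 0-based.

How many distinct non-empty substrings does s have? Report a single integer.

300

rank | idx | suffix
   0 |   4 | aaddbbceeebgceacddccb
   1 |  18 | acddccb
   2 |   5 | addbbceeebgceacddccb
   3 |  24 | b
   4 |   8 | bbceeebgceacddccb
   5 |   1 | bbeaaddbbceeebgceacddccb
   6 |   9 | bceeebgceacddccb
   7 |   2 | beaaddbbceeebgceacddccb
   8 |  14 | bgceacddccb
   9 |  23 | cb
  10 |  22 | ccb
  11 |  19 | cddccb
  12 |  16 | ceacddccb
  13 |  10 | ceeebgceacddccb
  14 |   7 | dbbceeebgceacddccb
  15 |  21 | dccb
  16 |   6 | ddbbceeebgceacddccb
  17 |  20 | ddccb
  18 |   3 | eaaddbbceeebgceacddccb
  19 |  17 | eacddccb
  20 |   0 | ebbeaaddbbceeebgceacddccb
  21 |  13 | ebgceacddccb
  22 |  12 | eebgceacddccb
  23 |  11 | eeebgceacddccb
  24 |  15 | gceacddccb

SA = [4, 18, 5, 24, 8, 1, 9, 2, 14, 23, 22, 19, 16, 10, 7, 21, 6, 20, 3, 17, 0, 13, 12, 11, 15]
rank  pair      lcp
   1  s[4:],s[18:]  1  'a'
   2  s[18:],s[5:]  1  'a'
   3  s[5:],s[24:]  0  ''
   4  s[24:],s[8:]  1  'b'
   5  s[8:],s[1:]  2  'bb'
   6  s[1:],s[9:]  1  'b'
   7  s[9:],s[2:]  1  'b'
   8  s[2:],s[14:]  1  'b'
   9  s[14:],s[23:]  0  ''
  10  s[23:],s[22:]  1  'c'
  11  s[22:],s[19:]  1  'c'
  12  s[19:],s[16:]  1  'c'
  13  s[16:],s[10:]  2  'ce'
  14  s[10:],s[7:]  0  ''
  15  s[7:],s[21:]  1  'd'
  16  s[21:],s[6:]  1  'd'
  17  s[6:],s[20:]  2  'dd'
  18  s[20:],s[3:]  0  ''
  19  s[3:],s[17:]  2  'ea'
  20  s[17:],s[0:]  1  'e'
  21  s[0:],s[13:]  2  'eb'
  22  s[13:],s[12:]  1  'e'
  23  s[12:],s[11:]  2  'ee'
  24  s[11:],s[15:]  0  ''

n(n+1)/2 = 25·26/2 = 325
Σ LCP = 0 + 1 + 1 + 0 + 1 + 2 + 1 + 1 + 1 + 0 + 1 + 1 + 1 + 2 + 0 + 1 + 1 + 2 + 0 + 2 + 1 + 2 + 1 + 2 + 0 = 25
distinct = 325 − 25 = 300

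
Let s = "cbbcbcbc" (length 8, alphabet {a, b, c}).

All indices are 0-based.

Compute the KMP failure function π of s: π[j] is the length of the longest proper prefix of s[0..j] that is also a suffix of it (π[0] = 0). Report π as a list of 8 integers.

[0, 0, 0, 1, 2, 1, 2, 1]

π[0] = 0
j=1 s[j]='b': π[1]=0 (border '')
j=2 s[j]='b': π[2]=0 (border '')
j=3 s[j]='c': π[3]=1 (border 'c')
j=4 s[j]='b': π[4]=2 (border 'cb')
j=5 s[j]='c': k: 2→0; π[5]=1 (border 'c')
j=6 s[j]='b': π[6]=2 (border 'cb')
j=7 s[j]='c': k: 2→0; π[7]=1 (border 'c')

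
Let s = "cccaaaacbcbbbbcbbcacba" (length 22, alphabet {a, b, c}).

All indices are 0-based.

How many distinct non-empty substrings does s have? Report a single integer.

214

rank→(start, suffix):
  0 → (21, 'a')
  1 → (3, 'aaaacbcbbbbcbbcacba')
  2 → (4, 'aaacbcbbbbcbbcacba')
  3 → (5, 'aacbcbbbbcbbcacba')
  4 → (18, 'acba')
  5 → (6, 'acbcbbbbcbbcacba')
  6 → (20, 'ba')
  7 → (10, 'bbbbcbbcacba')
  8 → (11, 'bbbcbbcacba')
  9 → (15, 'bbcacba')
  10 → (12, 'bbcbbcacba')
  11 → (16, 'bcacba')
  12 → (8, 'bcbbbbcbbcacba')
  13 → (13, 'bcbbcacba')
  14 → (2, 'caaaacbcbbbbcbbcacba')
  15 → (17, 'cacba')
  16 → (19, 'cba')
  17 → (9, 'cbbbbcbbcacba')
  18 → (14, 'cbbcacba')
  19 → (7, 'cbcbbbbcbbcacba')
  20 → (1, 'ccaaaacbcbbbbcbbcacba')
  21 → (0, 'cccaaaacbcbbbbcbbcacba')

SA = [21, 3, 4, 5, 18, 6, 20, 10, 11, 15, 12, 16, 8, 13, 2, 17, 19, 9, 14, 7, 1, 0]
rank  pair      lcp
   1  s[21:],s[3:]  1  'a'
   2  s[3:],s[4:]  3  'aaa'
   3  s[4:],s[5:]  2  'aa'
   4  s[5:],s[18:]  1  'a'
   5  s[18:],s[6:]  3  'acb'
   6  s[6:],s[20:]  0  ''
   7  s[20:],s[10:]  1  'b'
   8  s[10:],s[11:]  3  'bbb'
   9  s[11:],s[15:]  2  'bb'
  10  s[15:],s[12:]  3  'bbc'
  11  s[12:],s[16:]  1  'b'
  12  s[16:],s[8:]  2  'bc'
  13  s[8:],s[13:]  4  'bcbb'
  14  s[13:],s[2:]  0  ''
  15  s[2:],s[17:]  2  'ca'
  16  s[17:],s[19:]  1  'c'
  17  s[19:],s[9:]  2  'cb'
  18  s[9:],s[14:]  3  'cbb'
  19  s[14:],s[7:]  2  'cb'
  20  s[7:],s[1:]  1  'c'
  21  s[1:],s[0:]  2  'cc'

n(n+1)/2 = 22·23/2 = 253
Σ LCP = 0 + 1 + 3 + 2 + 1 + 3 + 0 + 1 + 3 + 2 + 3 + 1 + 2 + 4 + 0 + 2 + 1 + 2 + 3 + 2 + 1 + 2 = 39
distinct = 253 − 39 = 214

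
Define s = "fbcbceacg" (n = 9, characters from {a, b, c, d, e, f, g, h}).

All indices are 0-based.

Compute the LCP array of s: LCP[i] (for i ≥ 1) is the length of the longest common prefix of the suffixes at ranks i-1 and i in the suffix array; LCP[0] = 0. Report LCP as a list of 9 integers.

[0, 0, 2, 0, 1, 1, 0, 0, 0]

rank→(start, suffix):
  0 → (6, 'acg')
  1 → (1, 'bcbceacg')
  2 → (3, 'bceacg')
  3 → (2, 'cbceacg')
  4 → (4, 'ceacg')
  5 → (7, 'cg')
  6 → (5, 'eacg')
  7 → (0, 'fbcbceacg')
  8 → (8, 'g')

SA = [6, 1, 3, 2, 4, 7, 5, 0, 8]
[i] adj suffixes → lcp
  [1] 6/1 → 0 ('')
  [2] 1/3 → 2 ('bc')
  [3] 3/2 → 0 ('')
  [4] 2/4 → 1 ('c')
  [5] 4/7 → 1 ('c')
  [6] 7/5 → 0 ('')
  [7] 5/0 → 0 ('')
  [8] 0/8 → 0 ('')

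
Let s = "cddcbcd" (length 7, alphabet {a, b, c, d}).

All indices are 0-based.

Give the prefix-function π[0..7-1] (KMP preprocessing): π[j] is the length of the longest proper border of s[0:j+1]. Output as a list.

π[0] = 0
j=1 s[j]='d': π[1]=0 (border '')
j=2 s[j]='d': π[2]=0 (border '')
j=3 s[j]='c': π[3]=1 (border 'c')
j=4 s[j]='b': k: 1→0; π[4]=0 (border '')
j=5 s[j]='c': π[5]=1 (border 'c')
j=6 s[j]='d': π[6]=2 (border 'cd')

[0, 0, 0, 1, 0, 1, 2]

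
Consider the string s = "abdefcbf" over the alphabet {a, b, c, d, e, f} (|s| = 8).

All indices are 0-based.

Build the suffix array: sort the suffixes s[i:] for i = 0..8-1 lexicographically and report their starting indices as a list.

[0, 1, 6, 5, 2, 3, 7, 4]

sorted suffixes:
  #0 SA[0]=0  'abdefcbf'
  #1 SA[1]=1  'bdefcbf'
  #2 SA[2]=6  'bf'
  #3 SA[3]=5  'cbf'
  #4 SA[4]=2  'defcbf'
  #5 SA[5]=3  'efcbf'
  #6 SA[6]=7  'f'
  #7 SA[7]=4  'fcbf'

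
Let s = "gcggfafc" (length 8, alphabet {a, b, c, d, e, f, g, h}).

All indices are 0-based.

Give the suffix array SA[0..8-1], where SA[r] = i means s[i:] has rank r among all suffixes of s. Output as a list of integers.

rank→(start, suffix):
  0 → (5, 'afc')
  1 → (7, 'c')
  2 → (1, 'cggfafc')
  3 → (4, 'fafc')
  4 → (6, 'fc')
  5 → (0, 'gcggfafc')
  6 → (3, 'gfafc')
  7 → (2, 'ggfafc')

[5, 7, 1, 4, 6, 0, 3, 2]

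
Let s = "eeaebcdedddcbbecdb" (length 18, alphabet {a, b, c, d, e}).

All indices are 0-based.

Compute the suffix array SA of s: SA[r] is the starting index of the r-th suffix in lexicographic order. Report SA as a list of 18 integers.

[2, 17, 12, 4, 13, 11, 15, 5, 16, 10, 9, 8, 6, 1, 3, 14, 7, 0]

rank→(start, suffix):
  0 → (2, 'aebcdedddcbbecdb')
  1 → (17, 'b')
  2 → (12, 'bbecdb')
  3 → (4, 'bcdedddcbbecdb')
  4 → (13, 'becdb')
  5 → (11, 'cbbecdb')
  6 → (15, 'cdb')
  7 → (5, 'cdedddcbbecdb')
  8 → (16, 'db')
  9 → (10, 'dcbbecdb')
  10 → (9, 'ddcbbecdb')
  11 → (8, 'dddcbbecdb')
  12 → (6, 'dedddcbbecdb')
  13 → (1, 'eaebcdedddcbbecdb')
  14 → (3, 'ebcdedddcbbecdb')
  15 → (14, 'ecdb')
  16 → (7, 'edddcbbecdb')
  17 → (0, 'eeaebcdedddcbbecdb')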